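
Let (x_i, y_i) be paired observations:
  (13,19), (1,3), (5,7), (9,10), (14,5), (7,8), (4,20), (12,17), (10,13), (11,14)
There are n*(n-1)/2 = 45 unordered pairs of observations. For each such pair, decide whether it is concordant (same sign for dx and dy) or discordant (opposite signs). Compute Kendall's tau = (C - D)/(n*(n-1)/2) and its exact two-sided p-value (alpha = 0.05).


Step 1: Enumerate the 45 unordered pairs (i,j) with i<j and classify each by sign(x_j-x_i) * sign(y_j-y_i).
  (1,2):dx=-12,dy=-16->C; (1,3):dx=-8,dy=-12->C; (1,4):dx=-4,dy=-9->C; (1,5):dx=+1,dy=-14->D
  (1,6):dx=-6,dy=-11->C; (1,7):dx=-9,dy=+1->D; (1,8):dx=-1,dy=-2->C; (1,9):dx=-3,dy=-6->C
  (1,10):dx=-2,dy=-5->C; (2,3):dx=+4,dy=+4->C; (2,4):dx=+8,dy=+7->C; (2,5):dx=+13,dy=+2->C
  (2,6):dx=+6,dy=+5->C; (2,7):dx=+3,dy=+17->C; (2,8):dx=+11,dy=+14->C; (2,9):dx=+9,dy=+10->C
  (2,10):dx=+10,dy=+11->C; (3,4):dx=+4,dy=+3->C; (3,5):dx=+9,dy=-2->D; (3,6):dx=+2,dy=+1->C
  (3,7):dx=-1,dy=+13->D; (3,8):dx=+7,dy=+10->C; (3,9):dx=+5,dy=+6->C; (3,10):dx=+6,dy=+7->C
  (4,5):dx=+5,dy=-5->D; (4,6):dx=-2,dy=-2->C; (4,7):dx=-5,dy=+10->D; (4,8):dx=+3,dy=+7->C
  (4,9):dx=+1,dy=+3->C; (4,10):dx=+2,dy=+4->C; (5,6):dx=-7,dy=+3->D; (5,7):dx=-10,dy=+15->D
  (5,8):dx=-2,dy=+12->D; (5,9):dx=-4,dy=+8->D; (5,10):dx=-3,dy=+9->D; (6,7):dx=-3,dy=+12->D
  (6,8):dx=+5,dy=+9->C; (6,9):dx=+3,dy=+5->C; (6,10):dx=+4,dy=+6->C; (7,8):dx=+8,dy=-3->D
  (7,9):dx=+6,dy=-7->D; (7,10):dx=+7,dy=-6->D; (8,9):dx=-2,dy=-4->C; (8,10):dx=-1,dy=-3->C
  (9,10):dx=+1,dy=+1->C
Step 2: C = 30, D = 15, total pairs = 45.
Step 3: tau = (C - D)/(n(n-1)/2) = (30 - 15)/45 = 0.333333.
Step 4: Exact two-sided p-value (enumerate n! = 3628800 permutations of y under H0): p = 0.216373.
Step 5: alpha = 0.05. fail to reject H0.

tau_b = 0.3333 (C=30, D=15), p = 0.216373, fail to reject H0.


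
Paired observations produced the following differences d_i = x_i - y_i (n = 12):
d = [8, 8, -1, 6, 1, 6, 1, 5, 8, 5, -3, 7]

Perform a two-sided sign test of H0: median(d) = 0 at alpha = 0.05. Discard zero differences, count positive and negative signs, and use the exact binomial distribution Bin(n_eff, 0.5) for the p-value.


Step 1: Discard zero differences. Original n = 12; n_eff = number of nonzero differences = 12.
Nonzero differences (with sign): +8, +8, -1, +6, +1, +6, +1, +5, +8, +5, -3, +7
Step 2: Count signs: positive = 10, negative = 2.
Step 3: Under H0: P(positive) = 0.5, so the number of positives S ~ Bin(12, 0.5).
Step 4: Two-sided exact p-value = sum of Bin(12,0.5) probabilities at or below the observed probability = 0.038574.
Step 5: alpha = 0.05. reject H0.

n_eff = 12, pos = 10, neg = 2, p = 0.038574, reject H0.


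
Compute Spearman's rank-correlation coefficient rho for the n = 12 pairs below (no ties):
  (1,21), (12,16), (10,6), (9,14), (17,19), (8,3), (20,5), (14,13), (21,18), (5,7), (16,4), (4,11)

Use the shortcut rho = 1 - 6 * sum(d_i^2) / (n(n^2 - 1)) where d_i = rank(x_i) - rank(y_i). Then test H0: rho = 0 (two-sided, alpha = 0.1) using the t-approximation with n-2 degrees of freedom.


Step 1: Rank x and y separately (midranks; no ties here).
rank(x): 1->1, 12->7, 10->6, 9->5, 17->10, 8->4, 20->11, 14->8, 21->12, 5->3, 16->9, 4->2
rank(y): 21->12, 16->9, 6->4, 14->8, 19->11, 3->1, 5->3, 13->7, 18->10, 7->5, 4->2, 11->6
Step 2: d_i = R_x(i) - R_y(i); compute d_i^2.
  (1-12)^2=121, (7-9)^2=4, (6-4)^2=4, (5-8)^2=9, (10-11)^2=1, (4-1)^2=9, (11-3)^2=64, (8-7)^2=1, (12-10)^2=4, (3-5)^2=4, (9-2)^2=49, (2-6)^2=16
sum(d^2) = 286.
Step 3: rho = 1 - 6*286 / (12*(12^2 - 1)) = 1 - 1716/1716 = 0.000000.
Step 4: Under H0, t = rho * sqrt((n-2)/(1-rho^2)) = 0.0000 ~ t(10).
Step 5: Two-sided p-value from the t-distribution with 10 df = 1.000000.
Step 6: alpha = 0.1. fail to reject H0.

rho = 0.0000, p = 1.000000, fail to reject H0 at alpha = 0.1.


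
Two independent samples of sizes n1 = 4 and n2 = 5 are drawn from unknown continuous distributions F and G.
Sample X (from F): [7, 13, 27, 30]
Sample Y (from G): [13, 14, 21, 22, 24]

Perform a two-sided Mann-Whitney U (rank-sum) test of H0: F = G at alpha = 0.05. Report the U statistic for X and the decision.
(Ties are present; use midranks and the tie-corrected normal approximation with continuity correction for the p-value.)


Step 1: Combine and sort all 9 observations; assign midranks.
sorted (value, group): (7,X), (13,X), (13,Y), (14,Y), (21,Y), (22,Y), (24,Y), (27,X), (30,X)
ranks: 7->1, 13->2.5, 13->2.5, 14->4, 21->5, 22->6, 24->7, 27->8, 30->9
Step 2: Rank sum for X: R1 = 1 + 2.5 + 8 + 9 = 20.5.
Step 3: U_X = R1 - n1(n1+1)/2 = 20.5 - 4*5/2 = 20.5 - 10 = 10.5.
       U_Y = n1*n2 - U_X = 20 - 10.5 = 9.5.
Step 4: Ties are present, so use the tie-corrected normal approximation (with continuity correction) for the p-value.
Step 5: p-value = 1.000000; compare to alpha = 0.05. fail to reject H0.

U_X = 10.5, p = 1.000000, fail to reject H0 at alpha = 0.05.


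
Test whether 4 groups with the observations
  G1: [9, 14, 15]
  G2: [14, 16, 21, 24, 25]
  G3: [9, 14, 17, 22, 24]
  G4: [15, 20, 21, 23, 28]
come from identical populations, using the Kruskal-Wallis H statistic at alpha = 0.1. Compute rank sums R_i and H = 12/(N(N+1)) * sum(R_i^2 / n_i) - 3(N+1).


Step 1: Combine all N = 18 observations and assign midranks.
sorted (value, group, rank): (9,G1,1.5), (9,G3,1.5), (14,G1,4), (14,G2,4), (14,G3,4), (15,G1,6.5), (15,G4,6.5), (16,G2,8), (17,G3,9), (20,G4,10), (21,G2,11.5), (21,G4,11.5), (22,G3,13), (23,G4,14), (24,G2,15.5), (24,G3,15.5), (25,G2,17), (28,G4,18)
Step 2: Sum ranks within each group.
R_1 = 12 (n_1 = 3)
R_2 = 56 (n_2 = 5)
R_3 = 43 (n_3 = 5)
R_4 = 60 (n_4 = 5)
Step 3: H = 12/(N(N+1)) * sum(R_i^2/n_i) - 3(N+1)
     = 12/(18*19) * (12^2/3 + 56^2/5 + 43^2/5 + 60^2/5) - 3*19
     = 0.035088 * 1765 - 57
     = 4.929825.
Step 4: Ties present; correction factor C = 1 - 48/(18^3 - 18) = 0.991744. Corrected H = 4.929825 / 0.991744 = 4.970864.
Step 5: Under H0, H ~ chi^2(3); p-value = 0.173943.
Step 6: alpha = 0.1. fail to reject H0.

H = 4.9709, df = 3, p = 0.173943, fail to reject H0.


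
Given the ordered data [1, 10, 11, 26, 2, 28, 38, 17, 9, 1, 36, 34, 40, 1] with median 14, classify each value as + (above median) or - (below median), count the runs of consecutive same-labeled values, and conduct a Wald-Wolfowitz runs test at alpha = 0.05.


Step 1: Compute median = 14; label A = above, B = below.
Labels in order: BBBABAAABBAAAB  (n_A = 7, n_B = 7)
Step 2: Count runs R = 7.
Step 3: Under H0 (random ordering), E[R] = 2*n_A*n_B/(n_A+n_B) + 1 = 2*7*7/14 + 1 = 8.0000.
        Var[R] = 2*n_A*n_B*(2*n_A*n_B - n_A - n_B) / ((n_A+n_B)^2 * (n_A+n_B-1)) = 8232/2548 = 3.2308.
        SD[R] = 1.7974.
Step 4: Continuity-corrected z = (R + 0.5 - E[R]) / SD[R] = (7 + 0.5 - 8.0000) / 1.7974 = -0.2782.
Step 5: Two-sided p-value via normal approximation = 2*(1 - Phi(|z|)) = 0.780879.
Step 6: alpha = 0.05. fail to reject H0.

R = 7, z = -0.2782, p = 0.780879, fail to reject H0.


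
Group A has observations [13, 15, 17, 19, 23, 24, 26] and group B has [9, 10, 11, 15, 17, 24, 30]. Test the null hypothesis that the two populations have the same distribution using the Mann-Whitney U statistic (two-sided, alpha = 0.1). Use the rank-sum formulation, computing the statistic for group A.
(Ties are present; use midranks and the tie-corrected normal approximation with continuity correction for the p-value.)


Step 1: Combine and sort all 14 observations; assign midranks.
sorted (value, group): (9,Y), (10,Y), (11,Y), (13,X), (15,X), (15,Y), (17,X), (17,Y), (19,X), (23,X), (24,X), (24,Y), (26,X), (30,Y)
ranks: 9->1, 10->2, 11->3, 13->4, 15->5.5, 15->5.5, 17->7.5, 17->7.5, 19->9, 23->10, 24->11.5, 24->11.5, 26->13, 30->14
Step 2: Rank sum for X: R1 = 4 + 5.5 + 7.5 + 9 + 10 + 11.5 + 13 = 60.5.
Step 3: U_X = R1 - n1(n1+1)/2 = 60.5 - 7*8/2 = 60.5 - 28 = 32.5.
       U_Y = n1*n2 - U_X = 49 - 32.5 = 16.5.
Step 4: Ties are present, so use the tie-corrected normal approximation (with continuity correction) for the p-value.
Step 5: p-value = 0.336306; compare to alpha = 0.1. fail to reject H0.

U_X = 32.5, p = 0.336306, fail to reject H0 at alpha = 0.1.


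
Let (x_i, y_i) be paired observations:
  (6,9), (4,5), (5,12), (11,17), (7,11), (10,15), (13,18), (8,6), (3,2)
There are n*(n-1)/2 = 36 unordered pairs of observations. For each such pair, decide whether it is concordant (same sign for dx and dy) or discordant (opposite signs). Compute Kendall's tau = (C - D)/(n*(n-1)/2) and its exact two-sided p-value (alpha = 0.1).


Step 1: Enumerate the 36 unordered pairs (i,j) with i<j and classify each by sign(x_j-x_i) * sign(y_j-y_i).
  (1,2):dx=-2,dy=-4->C; (1,3):dx=-1,dy=+3->D; (1,4):dx=+5,dy=+8->C; (1,5):dx=+1,dy=+2->C
  (1,6):dx=+4,dy=+6->C; (1,7):dx=+7,dy=+9->C; (1,8):dx=+2,dy=-3->D; (1,9):dx=-3,dy=-7->C
  (2,3):dx=+1,dy=+7->C; (2,4):dx=+7,dy=+12->C; (2,5):dx=+3,dy=+6->C; (2,6):dx=+6,dy=+10->C
  (2,7):dx=+9,dy=+13->C; (2,8):dx=+4,dy=+1->C; (2,9):dx=-1,dy=-3->C; (3,4):dx=+6,dy=+5->C
  (3,5):dx=+2,dy=-1->D; (3,6):dx=+5,dy=+3->C; (3,7):dx=+8,dy=+6->C; (3,8):dx=+3,dy=-6->D
  (3,9):dx=-2,dy=-10->C; (4,5):dx=-4,dy=-6->C; (4,6):dx=-1,dy=-2->C; (4,7):dx=+2,dy=+1->C
  (4,8):dx=-3,dy=-11->C; (4,9):dx=-8,dy=-15->C; (5,6):dx=+3,dy=+4->C; (5,7):dx=+6,dy=+7->C
  (5,8):dx=+1,dy=-5->D; (5,9):dx=-4,dy=-9->C; (6,7):dx=+3,dy=+3->C; (6,8):dx=-2,dy=-9->C
  (6,9):dx=-7,dy=-13->C; (7,8):dx=-5,dy=-12->C; (7,9):dx=-10,dy=-16->C; (8,9):dx=-5,dy=-4->C
Step 2: C = 31, D = 5, total pairs = 36.
Step 3: tau = (C - D)/(n(n-1)/2) = (31 - 5)/36 = 0.722222.
Step 4: Exact two-sided p-value (enumerate n! = 362880 permutations of y under H0): p = 0.005886.
Step 5: alpha = 0.1. reject H0.

tau_b = 0.7222 (C=31, D=5), p = 0.005886, reject H0.


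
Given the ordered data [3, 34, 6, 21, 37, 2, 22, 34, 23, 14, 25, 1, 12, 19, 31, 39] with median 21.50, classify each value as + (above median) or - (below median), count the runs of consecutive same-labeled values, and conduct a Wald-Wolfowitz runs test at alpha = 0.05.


Step 1: Compute median = 21.50; label A = above, B = below.
Labels in order: BABBABAAABABBBAA  (n_A = 8, n_B = 8)
Step 2: Count runs R = 10.
Step 3: Under H0 (random ordering), E[R] = 2*n_A*n_B/(n_A+n_B) + 1 = 2*8*8/16 + 1 = 9.0000.
        Var[R] = 2*n_A*n_B*(2*n_A*n_B - n_A - n_B) / ((n_A+n_B)^2 * (n_A+n_B-1)) = 14336/3840 = 3.7333.
        SD[R] = 1.9322.
Step 4: Continuity-corrected z = (R - 0.5 - E[R]) / SD[R] = (10 - 0.5 - 9.0000) / 1.9322 = 0.2588.
Step 5: Two-sided p-value via normal approximation = 2*(1 - Phi(|z|)) = 0.795809.
Step 6: alpha = 0.05. fail to reject H0.

R = 10, z = 0.2588, p = 0.795809, fail to reject H0.


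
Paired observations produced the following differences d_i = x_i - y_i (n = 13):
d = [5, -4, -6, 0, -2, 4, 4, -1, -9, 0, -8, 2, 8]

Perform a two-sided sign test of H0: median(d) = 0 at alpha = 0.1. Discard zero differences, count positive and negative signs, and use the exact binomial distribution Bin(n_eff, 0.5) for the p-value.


Step 1: Discard zero differences. Original n = 13; n_eff = number of nonzero differences = 11.
Nonzero differences (with sign): +5, -4, -6, -2, +4, +4, -1, -9, -8, +2, +8
Step 2: Count signs: positive = 5, negative = 6.
Step 3: Under H0: P(positive) = 0.5, so the number of positives S ~ Bin(11, 0.5).
Step 4: Two-sided exact p-value = sum of Bin(11,0.5) probabilities at or below the observed probability = 1.000000.
Step 5: alpha = 0.1. fail to reject H0.

n_eff = 11, pos = 5, neg = 6, p = 1.000000, fail to reject H0.


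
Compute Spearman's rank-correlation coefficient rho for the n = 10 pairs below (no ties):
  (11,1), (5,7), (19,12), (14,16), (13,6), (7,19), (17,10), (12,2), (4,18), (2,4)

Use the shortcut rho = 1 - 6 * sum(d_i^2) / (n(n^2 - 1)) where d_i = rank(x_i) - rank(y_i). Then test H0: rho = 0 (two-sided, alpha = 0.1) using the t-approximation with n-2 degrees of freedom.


Step 1: Rank x and y separately (midranks; no ties here).
rank(x): 11->5, 5->3, 19->10, 14->8, 13->7, 7->4, 17->9, 12->6, 4->2, 2->1
rank(y): 1->1, 7->5, 12->7, 16->8, 6->4, 19->10, 10->6, 2->2, 18->9, 4->3
Step 2: d_i = R_x(i) - R_y(i); compute d_i^2.
  (5-1)^2=16, (3-5)^2=4, (10-7)^2=9, (8-8)^2=0, (7-4)^2=9, (4-10)^2=36, (9-6)^2=9, (6-2)^2=16, (2-9)^2=49, (1-3)^2=4
sum(d^2) = 152.
Step 3: rho = 1 - 6*152 / (10*(10^2 - 1)) = 1 - 912/990 = 0.078788.
Step 4: Under H0, t = rho * sqrt((n-2)/(1-rho^2)) = 0.2235 ~ t(8).
Step 5: Two-sided p-value from the t-distribution with 8 df = 0.828717.
Step 6: alpha = 0.1. fail to reject H0.

rho = 0.0788, p = 0.828717, fail to reject H0 at alpha = 0.1.


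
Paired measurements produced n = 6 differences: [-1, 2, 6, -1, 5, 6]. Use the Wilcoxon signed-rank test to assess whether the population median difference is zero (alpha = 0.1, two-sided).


Step 1: Drop any zero differences (none here) and take |d_i|.
|d| = [1, 2, 6, 1, 5, 6]
Step 2: Midrank |d_i| (ties get averaged ranks).
ranks: |1|->1.5, |2|->3, |6|->5.5, |1|->1.5, |5|->4, |6|->5.5
Step 3: Attach original signs; sum ranks with positive sign and with negative sign.
W+ = 3 + 5.5 + 4 + 5.5 = 18
W- = 1.5 + 1.5 = 3
(Check: W+ + W- = 21 should equal n(n+1)/2 = 21.)
Step 4: Test statistic W = min(W+, W-) = 3.
Step 5: Ties in |d|, so use the tie-corrected normal approximation.
        E[W] = n(n+1)/4 = 6*7/4 = 10.5.
        Tie groups: |d|=1 (t=2), |d|=6 (t=2); sum(t^3 - t) = 12.
        Var[W] = n(n+1)(2n+1)/24 - sum(t^3-t)/48 = 546/24 - 12/48 = 22.5.
        z = (W - E[W]) / sqrt(Var[W]) = (3 - 10.5) / 4.7434 = -1.5811.
        Two-sided p = 2*Phi(z) = 0.113846.
Step 6: alpha = 0.1. fail to reject H0.

W+ = 18, W- = 3, W = min = 3, p = 0.113846, fail to reject H0.


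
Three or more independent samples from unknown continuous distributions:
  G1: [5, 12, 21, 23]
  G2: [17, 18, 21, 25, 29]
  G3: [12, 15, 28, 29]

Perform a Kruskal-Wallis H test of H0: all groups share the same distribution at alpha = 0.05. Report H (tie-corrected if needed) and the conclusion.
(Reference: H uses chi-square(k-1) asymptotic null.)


Step 1: Combine all N = 13 observations and assign midranks.
sorted (value, group, rank): (5,G1,1), (12,G1,2.5), (12,G3,2.5), (15,G3,4), (17,G2,5), (18,G2,6), (21,G1,7.5), (21,G2,7.5), (23,G1,9), (25,G2,10), (28,G3,11), (29,G2,12.5), (29,G3,12.5)
Step 2: Sum ranks within each group.
R_1 = 20 (n_1 = 4)
R_2 = 41 (n_2 = 5)
R_3 = 30 (n_3 = 4)
Step 3: H = 12/(N(N+1)) * sum(R_i^2/n_i) - 3(N+1)
     = 12/(13*14) * (20^2/4 + 41^2/5 + 30^2/4) - 3*14
     = 0.065934 * 661.2 - 42
     = 1.595604.
Step 4: Ties present; correction factor C = 1 - 18/(13^3 - 13) = 0.991758. Corrected H = 1.595604 / 0.991758 = 1.608864.
Step 5: Under H0, H ~ chi^2(2); p-value = 0.447342.
Step 6: alpha = 0.05. fail to reject H0.

H = 1.6089, df = 2, p = 0.447342, fail to reject H0.


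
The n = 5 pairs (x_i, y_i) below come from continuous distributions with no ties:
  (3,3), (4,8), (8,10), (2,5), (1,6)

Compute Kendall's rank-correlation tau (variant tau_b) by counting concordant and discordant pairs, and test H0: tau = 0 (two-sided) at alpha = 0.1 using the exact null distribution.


Step 1: Enumerate the 10 unordered pairs (i,j) with i<j and classify each by sign(x_j-x_i) * sign(y_j-y_i).
  (1,2):dx=+1,dy=+5->C; (1,3):dx=+5,dy=+7->C; (1,4):dx=-1,dy=+2->D; (1,5):dx=-2,dy=+3->D
  (2,3):dx=+4,dy=+2->C; (2,4):dx=-2,dy=-3->C; (2,5):dx=-3,dy=-2->C; (3,4):dx=-6,dy=-5->C
  (3,5):dx=-7,dy=-4->C; (4,5):dx=-1,dy=+1->D
Step 2: C = 7, D = 3, total pairs = 10.
Step 3: tau = (C - D)/(n(n-1)/2) = (7 - 3)/10 = 0.400000.
Step 4: Exact two-sided p-value (enumerate n! = 120 permutations of y under H0): p = 0.483333.
Step 5: alpha = 0.1. fail to reject H0.

tau_b = 0.4000 (C=7, D=3), p = 0.483333, fail to reject H0.


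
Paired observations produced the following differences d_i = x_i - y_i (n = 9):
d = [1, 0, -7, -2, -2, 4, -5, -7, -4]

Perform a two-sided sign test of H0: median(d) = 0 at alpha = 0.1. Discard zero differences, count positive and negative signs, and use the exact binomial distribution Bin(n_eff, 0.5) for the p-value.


Step 1: Discard zero differences. Original n = 9; n_eff = number of nonzero differences = 8.
Nonzero differences (with sign): +1, -7, -2, -2, +4, -5, -7, -4
Step 2: Count signs: positive = 2, negative = 6.
Step 3: Under H0: P(positive) = 0.5, so the number of positives S ~ Bin(8, 0.5).
Step 4: Two-sided exact p-value = sum of Bin(8,0.5) probabilities at or below the observed probability = 0.289062.
Step 5: alpha = 0.1. fail to reject H0.

n_eff = 8, pos = 2, neg = 6, p = 0.289062, fail to reject H0.


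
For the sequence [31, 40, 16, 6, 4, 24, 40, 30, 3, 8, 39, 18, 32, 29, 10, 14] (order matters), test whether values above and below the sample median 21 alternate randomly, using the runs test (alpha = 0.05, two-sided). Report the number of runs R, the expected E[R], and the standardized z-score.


Step 1: Compute median = 21; label A = above, B = below.
Labels in order: AABBBAAABBABAABB  (n_A = 8, n_B = 8)
Step 2: Count runs R = 8.
Step 3: Under H0 (random ordering), E[R] = 2*n_A*n_B/(n_A+n_B) + 1 = 2*8*8/16 + 1 = 9.0000.
        Var[R] = 2*n_A*n_B*(2*n_A*n_B - n_A - n_B) / ((n_A+n_B)^2 * (n_A+n_B-1)) = 14336/3840 = 3.7333.
        SD[R] = 1.9322.
Step 4: Continuity-corrected z = (R + 0.5 - E[R]) / SD[R] = (8 + 0.5 - 9.0000) / 1.9322 = -0.2588.
Step 5: Two-sided p-value via normal approximation = 2*(1 - Phi(|z|)) = 0.795809.
Step 6: alpha = 0.05. fail to reject H0.

R = 8, z = -0.2588, p = 0.795809, fail to reject H0.


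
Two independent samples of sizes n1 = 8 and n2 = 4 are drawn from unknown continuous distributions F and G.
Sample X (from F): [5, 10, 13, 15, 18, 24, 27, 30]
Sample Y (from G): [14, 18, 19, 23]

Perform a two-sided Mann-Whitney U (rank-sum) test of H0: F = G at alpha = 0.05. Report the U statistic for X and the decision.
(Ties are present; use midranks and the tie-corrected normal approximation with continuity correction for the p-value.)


Step 1: Combine and sort all 12 observations; assign midranks.
sorted (value, group): (5,X), (10,X), (13,X), (14,Y), (15,X), (18,X), (18,Y), (19,Y), (23,Y), (24,X), (27,X), (30,X)
ranks: 5->1, 10->2, 13->3, 14->4, 15->5, 18->6.5, 18->6.5, 19->8, 23->9, 24->10, 27->11, 30->12
Step 2: Rank sum for X: R1 = 1 + 2 + 3 + 5 + 6.5 + 10 + 11 + 12 = 50.5.
Step 3: U_X = R1 - n1(n1+1)/2 = 50.5 - 8*9/2 = 50.5 - 36 = 14.5.
       U_Y = n1*n2 - U_X = 32 - 14.5 = 17.5.
Step 4: Ties are present, so use the tie-corrected normal approximation (with continuity correction) for the p-value.
Step 5: p-value = 0.864901; compare to alpha = 0.05. fail to reject H0.

U_X = 14.5, p = 0.864901, fail to reject H0 at alpha = 0.05.


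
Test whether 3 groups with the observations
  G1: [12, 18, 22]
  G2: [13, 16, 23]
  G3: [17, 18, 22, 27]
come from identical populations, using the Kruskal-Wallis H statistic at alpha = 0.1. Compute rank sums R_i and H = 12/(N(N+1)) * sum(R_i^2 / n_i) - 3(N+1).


Step 1: Combine all N = 10 observations and assign midranks.
sorted (value, group, rank): (12,G1,1), (13,G2,2), (16,G2,3), (17,G3,4), (18,G1,5.5), (18,G3,5.5), (22,G1,7.5), (22,G3,7.5), (23,G2,9), (27,G3,10)
Step 2: Sum ranks within each group.
R_1 = 14 (n_1 = 3)
R_2 = 14 (n_2 = 3)
R_3 = 27 (n_3 = 4)
Step 3: H = 12/(N(N+1)) * sum(R_i^2/n_i) - 3(N+1)
     = 12/(10*11) * (14^2/3 + 14^2/3 + 27^2/4) - 3*11
     = 0.109091 * 312.917 - 33
     = 1.136364.
Step 4: Ties present; correction factor C = 1 - 12/(10^3 - 10) = 0.987879. Corrected H = 1.136364 / 0.987879 = 1.150307.
Step 5: Under H0, H ~ chi^2(2); p-value = 0.562619.
Step 6: alpha = 0.1. fail to reject H0.

H = 1.1503, df = 2, p = 0.562619, fail to reject H0.


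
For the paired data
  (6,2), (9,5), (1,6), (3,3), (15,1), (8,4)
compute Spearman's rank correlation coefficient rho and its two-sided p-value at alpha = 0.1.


Step 1: Rank x and y separately (midranks; no ties here).
rank(x): 6->3, 9->5, 1->1, 3->2, 15->6, 8->4
rank(y): 2->2, 5->5, 6->6, 3->3, 1->1, 4->4
Step 2: d_i = R_x(i) - R_y(i); compute d_i^2.
  (3-2)^2=1, (5-5)^2=0, (1-6)^2=25, (2-3)^2=1, (6-1)^2=25, (4-4)^2=0
sum(d^2) = 52.
Step 3: rho = 1 - 6*52 / (6*(6^2 - 1)) = 1 - 312/210 = -0.485714.
Step 4: Under H0, t = rho * sqrt((n-2)/(1-rho^2)) = -1.1113 ~ t(4).
Step 5: Two-sided p-value from the t-distribution with 4 df = 0.328723.
Step 6: alpha = 0.1. fail to reject H0.

rho = -0.4857, p = 0.328723, fail to reject H0 at alpha = 0.1.


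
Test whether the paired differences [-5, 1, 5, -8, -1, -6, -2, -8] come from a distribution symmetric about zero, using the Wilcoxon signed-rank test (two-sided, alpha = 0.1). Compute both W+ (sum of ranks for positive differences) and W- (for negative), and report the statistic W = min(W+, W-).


Step 1: Drop any zero differences (none here) and take |d_i|.
|d| = [5, 1, 5, 8, 1, 6, 2, 8]
Step 2: Midrank |d_i| (ties get averaged ranks).
ranks: |5|->4.5, |1|->1.5, |5|->4.5, |8|->7.5, |1|->1.5, |6|->6, |2|->3, |8|->7.5
Step 3: Attach original signs; sum ranks with positive sign and with negative sign.
W+ = 1.5 + 4.5 = 6
W- = 4.5 + 7.5 + 1.5 + 6 + 3 + 7.5 = 30
(Check: W+ + W- = 36 should equal n(n+1)/2 = 36.)
Step 4: Test statistic W = min(W+, W-) = 6.
Step 5: Ties in |d|, so use the tie-corrected normal approximation.
        E[W] = n(n+1)/4 = 8*9/4 = 18.
        Tie groups: |d|=1 (t=2), |d|=5 (t=2), |d|=8 (t=2); sum(t^3 - t) = 18.
        Var[W] = n(n+1)(2n+1)/24 - sum(t^3-t)/48 = 1224/24 - 18/48 = 50.625.
        z = (W - E[W]) / sqrt(Var[W]) = (6 - 18) / 7.1151 = -1.6865.
        Two-sided p = 2*Phi(z) = 0.091690.
Step 6: alpha = 0.1. reject H0.

W+ = 6, W- = 30, W = min = 6, p = 0.091690, reject H0.


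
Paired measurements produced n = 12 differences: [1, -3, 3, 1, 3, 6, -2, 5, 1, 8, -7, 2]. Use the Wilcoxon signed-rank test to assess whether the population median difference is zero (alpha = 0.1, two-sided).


Step 1: Drop any zero differences (none here) and take |d_i|.
|d| = [1, 3, 3, 1, 3, 6, 2, 5, 1, 8, 7, 2]
Step 2: Midrank |d_i| (ties get averaged ranks).
ranks: |1|->2, |3|->7, |3|->7, |1|->2, |3|->7, |6|->10, |2|->4.5, |5|->9, |1|->2, |8|->12, |7|->11, |2|->4.5
Step 3: Attach original signs; sum ranks with positive sign and with negative sign.
W+ = 2 + 7 + 2 + 7 + 10 + 9 + 2 + 12 + 4.5 = 55.5
W- = 7 + 4.5 + 11 = 22.5
(Check: W+ + W- = 78 should equal n(n+1)/2 = 78.)
Step 4: Test statistic W = min(W+, W-) = 22.5.
Step 5: Ties in |d|, so use the tie-corrected normal approximation.
        E[W] = n(n+1)/4 = 12*13/4 = 39.
        Tie groups: |d|=1 (t=3), |d|=2 (t=2), |d|=3 (t=3); sum(t^3 - t) = 54.
        Var[W] = n(n+1)(2n+1)/24 - sum(t^3-t)/48 = 3900/24 - 54/48 = 161.375.
        z = (W - E[W]) / sqrt(Var[W]) = (22.5 - 39) / 12.7033 = -1.2989.
        Two-sided p = 2*Phi(z) = 0.193988.
Step 6: alpha = 0.1. fail to reject H0.

W+ = 55.5, W- = 22.5, W = min = 22.5, p = 0.193988, fail to reject H0.


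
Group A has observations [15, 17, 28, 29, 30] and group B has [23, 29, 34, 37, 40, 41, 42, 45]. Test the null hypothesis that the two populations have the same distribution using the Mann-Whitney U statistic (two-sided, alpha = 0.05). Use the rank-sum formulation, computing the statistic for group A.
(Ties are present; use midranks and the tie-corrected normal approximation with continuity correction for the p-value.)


Step 1: Combine and sort all 13 observations; assign midranks.
sorted (value, group): (15,X), (17,X), (23,Y), (28,X), (29,X), (29,Y), (30,X), (34,Y), (37,Y), (40,Y), (41,Y), (42,Y), (45,Y)
ranks: 15->1, 17->2, 23->3, 28->4, 29->5.5, 29->5.5, 30->7, 34->8, 37->9, 40->10, 41->11, 42->12, 45->13
Step 2: Rank sum for X: R1 = 1 + 2 + 4 + 5.5 + 7 = 19.5.
Step 3: U_X = R1 - n1(n1+1)/2 = 19.5 - 5*6/2 = 19.5 - 15 = 4.5.
       U_Y = n1*n2 - U_X = 40 - 4.5 = 35.5.
Step 4: Ties are present, so use the tie-corrected normal approximation (with continuity correction) for the p-value.
Step 5: p-value = 0.027892; compare to alpha = 0.05. reject H0.

U_X = 4.5, p = 0.027892, reject H0 at alpha = 0.05.


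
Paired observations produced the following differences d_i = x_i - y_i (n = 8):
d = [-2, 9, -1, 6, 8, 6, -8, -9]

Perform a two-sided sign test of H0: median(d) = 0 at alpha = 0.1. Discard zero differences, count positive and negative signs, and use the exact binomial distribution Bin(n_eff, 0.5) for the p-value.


Step 1: Discard zero differences. Original n = 8; n_eff = number of nonzero differences = 8.
Nonzero differences (with sign): -2, +9, -1, +6, +8, +6, -8, -9
Step 2: Count signs: positive = 4, negative = 4.
Step 3: Under H0: P(positive) = 0.5, so the number of positives S ~ Bin(8, 0.5).
Step 4: Two-sided exact p-value = sum of Bin(8,0.5) probabilities at or below the observed probability = 1.000000.
Step 5: alpha = 0.1. fail to reject H0.

n_eff = 8, pos = 4, neg = 4, p = 1.000000, fail to reject H0.


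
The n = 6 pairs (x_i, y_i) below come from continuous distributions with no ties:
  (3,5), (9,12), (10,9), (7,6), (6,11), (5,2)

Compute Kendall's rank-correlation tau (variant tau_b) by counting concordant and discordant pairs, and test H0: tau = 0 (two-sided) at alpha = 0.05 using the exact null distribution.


Step 1: Enumerate the 15 unordered pairs (i,j) with i<j and classify each by sign(x_j-x_i) * sign(y_j-y_i).
  (1,2):dx=+6,dy=+7->C; (1,3):dx=+7,dy=+4->C; (1,4):dx=+4,dy=+1->C; (1,5):dx=+3,dy=+6->C
  (1,6):dx=+2,dy=-3->D; (2,3):dx=+1,dy=-3->D; (2,4):dx=-2,dy=-6->C; (2,5):dx=-3,dy=-1->C
  (2,6):dx=-4,dy=-10->C; (3,4):dx=-3,dy=-3->C; (3,5):dx=-4,dy=+2->D; (3,6):dx=-5,dy=-7->C
  (4,5):dx=-1,dy=+5->D; (4,6):dx=-2,dy=-4->C; (5,6):dx=-1,dy=-9->C
Step 2: C = 11, D = 4, total pairs = 15.
Step 3: tau = (C - D)/(n(n-1)/2) = (11 - 4)/15 = 0.466667.
Step 4: Exact two-sided p-value (enumerate n! = 720 permutations of y under H0): p = 0.272222.
Step 5: alpha = 0.05. fail to reject H0.

tau_b = 0.4667 (C=11, D=4), p = 0.272222, fail to reject H0.


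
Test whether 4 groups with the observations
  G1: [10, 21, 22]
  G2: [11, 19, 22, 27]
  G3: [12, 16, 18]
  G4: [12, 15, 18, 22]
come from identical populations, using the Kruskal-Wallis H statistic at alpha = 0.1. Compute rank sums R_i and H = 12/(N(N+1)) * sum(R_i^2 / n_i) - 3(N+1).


Step 1: Combine all N = 14 observations and assign midranks.
sorted (value, group, rank): (10,G1,1), (11,G2,2), (12,G3,3.5), (12,G4,3.5), (15,G4,5), (16,G3,6), (18,G3,7.5), (18,G4,7.5), (19,G2,9), (21,G1,10), (22,G1,12), (22,G2,12), (22,G4,12), (27,G2,14)
Step 2: Sum ranks within each group.
R_1 = 23 (n_1 = 3)
R_2 = 37 (n_2 = 4)
R_3 = 17 (n_3 = 3)
R_4 = 28 (n_4 = 4)
Step 3: H = 12/(N(N+1)) * sum(R_i^2/n_i) - 3(N+1)
     = 12/(14*15) * (23^2/3 + 37^2/4 + 17^2/3 + 28^2/4) - 3*15
     = 0.057143 * 810.917 - 45
     = 1.338095.
Step 4: Ties present; correction factor C = 1 - 36/(14^3 - 14) = 0.986813. Corrected H = 1.338095 / 0.986813 = 1.355976.
Step 5: Under H0, H ~ chi^2(3); p-value = 0.715886.
Step 6: alpha = 0.1. fail to reject H0.

H = 1.3560, df = 3, p = 0.715886, fail to reject H0.


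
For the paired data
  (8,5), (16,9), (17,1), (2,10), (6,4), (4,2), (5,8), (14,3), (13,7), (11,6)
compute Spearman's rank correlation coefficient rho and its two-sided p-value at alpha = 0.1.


Step 1: Rank x and y separately (midranks; no ties here).
rank(x): 8->5, 16->9, 17->10, 2->1, 6->4, 4->2, 5->3, 14->8, 13->7, 11->6
rank(y): 5->5, 9->9, 1->1, 10->10, 4->4, 2->2, 8->8, 3->3, 7->7, 6->6
Step 2: d_i = R_x(i) - R_y(i); compute d_i^2.
  (5-5)^2=0, (9-9)^2=0, (10-1)^2=81, (1-10)^2=81, (4-4)^2=0, (2-2)^2=0, (3-8)^2=25, (8-3)^2=25, (7-7)^2=0, (6-6)^2=0
sum(d^2) = 212.
Step 3: rho = 1 - 6*212 / (10*(10^2 - 1)) = 1 - 1272/990 = -0.284848.
Step 4: Under H0, t = rho * sqrt((n-2)/(1-rho^2)) = -0.8405 ~ t(8).
Step 5: Two-sided p-value from the t-distribution with 8 df = 0.425038.
Step 6: alpha = 0.1. fail to reject H0.

rho = -0.2848, p = 0.425038, fail to reject H0 at alpha = 0.1.


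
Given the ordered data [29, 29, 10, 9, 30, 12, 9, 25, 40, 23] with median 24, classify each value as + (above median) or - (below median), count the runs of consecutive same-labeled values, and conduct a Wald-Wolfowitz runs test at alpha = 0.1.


Step 1: Compute median = 24; label A = above, B = below.
Labels in order: AABBABBAAB  (n_A = 5, n_B = 5)
Step 2: Count runs R = 6.
Step 3: Under H0 (random ordering), E[R] = 2*n_A*n_B/(n_A+n_B) + 1 = 2*5*5/10 + 1 = 6.0000.
        Var[R] = 2*n_A*n_B*(2*n_A*n_B - n_A - n_B) / ((n_A+n_B)^2 * (n_A+n_B-1)) = 2000/900 = 2.2222.
        SD[R] = 1.4907.
Step 4: R = E[R], so z = 0 with no continuity correction.
Step 5: Two-sided p-value via normal approximation = 2*(1 - Phi(|z|)) = 1.000000.
Step 6: alpha = 0.1. fail to reject H0.

R = 6, z = 0.0000, p = 1.000000, fail to reject H0.


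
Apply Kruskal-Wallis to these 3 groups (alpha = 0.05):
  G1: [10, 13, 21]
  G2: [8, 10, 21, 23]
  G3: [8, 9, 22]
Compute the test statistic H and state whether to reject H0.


Step 1: Combine all N = 10 observations and assign midranks.
sorted (value, group, rank): (8,G2,1.5), (8,G3,1.5), (9,G3,3), (10,G1,4.5), (10,G2,4.5), (13,G1,6), (21,G1,7.5), (21,G2,7.5), (22,G3,9), (23,G2,10)
Step 2: Sum ranks within each group.
R_1 = 18 (n_1 = 3)
R_2 = 23.5 (n_2 = 4)
R_3 = 13.5 (n_3 = 3)
Step 3: H = 12/(N(N+1)) * sum(R_i^2/n_i) - 3(N+1)
     = 12/(10*11) * (18^2/3 + 23.5^2/4 + 13.5^2/3) - 3*11
     = 0.109091 * 306.812 - 33
     = 0.470455.
Step 4: Ties present; correction factor C = 1 - 18/(10^3 - 10) = 0.981818. Corrected H = 0.470455 / 0.981818 = 0.479167.
Step 5: Under H0, H ~ chi^2(2); p-value = 0.786956.
Step 6: alpha = 0.05. fail to reject H0.

H = 0.4792, df = 2, p = 0.786956, fail to reject H0.


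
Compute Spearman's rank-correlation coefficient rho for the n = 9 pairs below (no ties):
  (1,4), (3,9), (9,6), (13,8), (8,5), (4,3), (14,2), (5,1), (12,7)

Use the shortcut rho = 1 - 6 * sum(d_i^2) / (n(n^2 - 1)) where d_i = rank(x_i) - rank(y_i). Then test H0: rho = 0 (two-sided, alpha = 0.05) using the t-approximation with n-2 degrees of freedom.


Step 1: Rank x and y separately (midranks; no ties here).
rank(x): 1->1, 3->2, 9->6, 13->8, 8->5, 4->3, 14->9, 5->4, 12->7
rank(y): 4->4, 9->9, 6->6, 8->8, 5->5, 3->3, 2->2, 1->1, 7->7
Step 2: d_i = R_x(i) - R_y(i); compute d_i^2.
  (1-4)^2=9, (2-9)^2=49, (6-6)^2=0, (8-8)^2=0, (5-5)^2=0, (3-3)^2=0, (9-2)^2=49, (4-1)^2=9, (7-7)^2=0
sum(d^2) = 116.
Step 3: rho = 1 - 6*116 / (9*(9^2 - 1)) = 1 - 696/720 = 0.033333.
Step 4: Under H0, t = rho * sqrt((n-2)/(1-rho^2)) = 0.0882 ~ t(7).
Step 5: Two-sided p-value from the t-distribution with 7 df = 0.932157.
Step 6: alpha = 0.05. fail to reject H0.

rho = 0.0333, p = 0.932157, fail to reject H0 at alpha = 0.05.


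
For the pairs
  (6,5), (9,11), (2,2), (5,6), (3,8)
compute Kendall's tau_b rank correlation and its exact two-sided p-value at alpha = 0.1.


Step 1: Enumerate the 10 unordered pairs (i,j) with i<j and classify each by sign(x_j-x_i) * sign(y_j-y_i).
  (1,2):dx=+3,dy=+6->C; (1,3):dx=-4,dy=-3->C; (1,4):dx=-1,dy=+1->D; (1,5):dx=-3,dy=+3->D
  (2,3):dx=-7,dy=-9->C; (2,4):dx=-4,dy=-5->C; (2,5):dx=-6,dy=-3->C; (3,4):dx=+3,dy=+4->C
  (3,5):dx=+1,dy=+6->C; (4,5):dx=-2,dy=+2->D
Step 2: C = 7, D = 3, total pairs = 10.
Step 3: tau = (C - D)/(n(n-1)/2) = (7 - 3)/10 = 0.400000.
Step 4: Exact two-sided p-value (enumerate n! = 120 permutations of y under H0): p = 0.483333.
Step 5: alpha = 0.1. fail to reject H0.

tau_b = 0.4000 (C=7, D=3), p = 0.483333, fail to reject H0.


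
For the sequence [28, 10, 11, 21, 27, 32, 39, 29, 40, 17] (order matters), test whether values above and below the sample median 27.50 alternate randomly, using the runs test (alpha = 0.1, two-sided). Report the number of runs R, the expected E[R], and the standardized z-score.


Step 1: Compute median = 27.50; label A = above, B = below.
Labels in order: ABBBBAAAAB  (n_A = 5, n_B = 5)
Step 2: Count runs R = 4.
Step 3: Under H0 (random ordering), E[R] = 2*n_A*n_B/(n_A+n_B) + 1 = 2*5*5/10 + 1 = 6.0000.
        Var[R] = 2*n_A*n_B*(2*n_A*n_B - n_A - n_B) / ((n_A+n_B)^2 * (n_A+n_B-1)) = 2000/900 = 2.2222.
        SD[R] = 1.4907.
Step 4: Continuity-corrected z = (R + 0.5 - E[R]) / SD[R] = (4 + 0.5 - 6.0000) / 1.4907 = -1.0062.
Step 5: Two-sided p-value via normal approximation = 2*(1 - Phi(|z|)) = 0.314305.
Step 6: alpha = 0.1. fail to reject H0.

R = 4, z = -1.0062, p = 0.314305, fail to reject H0.


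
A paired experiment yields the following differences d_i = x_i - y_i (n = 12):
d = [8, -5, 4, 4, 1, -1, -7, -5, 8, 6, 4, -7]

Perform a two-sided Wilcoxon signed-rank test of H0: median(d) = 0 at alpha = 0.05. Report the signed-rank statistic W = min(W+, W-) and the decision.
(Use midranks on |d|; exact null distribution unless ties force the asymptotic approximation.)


Step 1: Drop any zero differences (none here) and take |d_i|.
|d| = [8, 5, 4, 4, 1, 1, 7, 5, 8, 6, 4, 7]
Step 2: Midrank |d_i| (ties get averaged ranks).
ranks: |8|->11.5, |5|->6.5, |4|->4, |4|->4, |1|->1.5, |1|->1.5, |7|->9.5, |5|->6.5, |8|->11.5, |6|->8, |4|->4, |7|->9.5
Step 3: Attach original signs; sum ranks with positive sign and with negative sign.
W+ = 11.5 + 4 + 4 + 1.5 + 11.5 + 8 + 4 = 44.5
W- = 6.5 + 1.5 + 9.5 + 6.5 + 9.5 = 33.5
(Check: W+ + W- = 78 should equal n(n+1)/2 = 78.)
Step 4: Test statistic W = min(W+, W-) = 33.5.
Step 5: Ties in |d|, so use the tie-corrected normal approximation.
        E[W] = n(n+1)/4 = 12*13/4 = 39.
        Tie groups: |d|=1 (t=2), |d|=4 (t=3), |d|=5 (t=2), |d|=7 (t=2), |d|=8 (t=2); sum(t^3 - t) = 48.
        Var[W] = n(n+1)(2n+1)/24 - sum(t^3-t)/48 = 3900/24 - 48/48 = 161.5.
        z = (W - E[W]) / sqrt(Var[W]) = (33.5 - 39) / 12.7083 = -0.4328.
        Two-sided p = 2*Phi(z) = 0.665168.
Step 6: alpha = 0.05. fail to reject H0.

W+ = 44.5, W- = 33.5, W = min = 33.5, p = 0.665168, fail to reject H0.


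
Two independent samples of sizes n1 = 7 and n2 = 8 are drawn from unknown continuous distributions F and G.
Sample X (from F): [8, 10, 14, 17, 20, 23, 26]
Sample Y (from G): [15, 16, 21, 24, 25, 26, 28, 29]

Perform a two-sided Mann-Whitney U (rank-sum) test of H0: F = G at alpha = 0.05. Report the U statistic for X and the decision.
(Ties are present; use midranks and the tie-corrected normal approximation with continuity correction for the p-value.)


Step 1: Combine and sort all 15 observations; assign midranks.
sorted (value, group): (8,X), (10,X), (14,X), (15,Y), (16,Y), (17,X), (20,X), (21,Y), (23,X), (24,Y), (25,Y), (26,X), (26,Y), (28,Y), (29,Y)
ranks: 8->1, 10->2, 14->3, 15->4, 16->5, 17->6, 20->7, 21->8, 23->9, 24->10, 25->11, 26->12.5, 26->12.5, 28->14, 29->15
Step 2: Rank sum for X: R1 = 1 + 2 + 3 + 6 + 7 + 9 + 12.5 = 40.5.
Step 3: U_X = R1 - n1(n1+1)/2 = 40.5 - 7*8/2 = 40.5 - 28 = 12.5.
       U_Y = n1*n2 - U_X = 56 - 12.5 = 43.5.
Step 4: Ties are present, so use the tie-corrected normal approximation (with continuity correction) for the p-value.
Step 5: p-value = 0.082305; compare to alpha = 0.05. fail to reject H0.

U_X = 12.5, p = 0.082305, fail to reject H0 at alpha = 0.05.


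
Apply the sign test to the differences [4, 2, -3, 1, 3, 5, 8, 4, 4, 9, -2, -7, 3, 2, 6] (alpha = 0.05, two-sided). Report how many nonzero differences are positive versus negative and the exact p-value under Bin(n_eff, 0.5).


Step 1: Discard zero differences. Original n = 15; n_eff = number of nonzero differences = 15.
Nonzero differences (with sign): +4, +2, -3, +1, +3, +5, +8, +4, +4, +9, -2, -7, +3, +2, +6
Step 2: Count signs: positive = 12, negative = 3.
Step 3: Under H0: P(positive) = 0.5, so the number of positives S ~ Bin(15, 0.5).
Step 4: Two-sided exact p-value = sum of Bin(15,0.5) probabilities at or below the observed probability = 0.035156.
Step 5: alpha = 0.05. reject H0.

n_eff = 15, pos = 12, neg = 3, p = 0.035156, reject H0.


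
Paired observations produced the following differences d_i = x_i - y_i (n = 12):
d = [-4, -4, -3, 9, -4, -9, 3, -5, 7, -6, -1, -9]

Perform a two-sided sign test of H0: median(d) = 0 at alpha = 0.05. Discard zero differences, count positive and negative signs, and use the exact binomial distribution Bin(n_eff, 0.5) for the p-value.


Step 1: Discard zero differences. Original n = 12; n_eff = number of nonzero differences = 12.
Nonzero differences (with sign): -4, -4, -3, +9, -4, -9, +3, -5, +7, -6, -1, -9
Step 2: Count signs: positive = 3, negative = 9.
Step 3: Under H0: P(positive) = 0.5, so the number of positives S ~ Bin(12, 0.5).
Step 4: Two-sided exact p-value = sum of Bin(12,0.5) probabilities at or below the observed probability = 0.145996.
Step 5: alpha = 0.05. fail to reject H0.

n_eff = 12, pos = 3, neg = 9, p = 0.145996, fail to reject H0.


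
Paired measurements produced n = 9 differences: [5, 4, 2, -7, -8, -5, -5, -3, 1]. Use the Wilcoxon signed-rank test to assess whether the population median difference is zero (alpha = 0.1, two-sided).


Step 1: Drop any zero differences (none here) and take |d_i|.
|d| = [5, 4, 2, 7, 8, 5, 5, 3, 1]
Step 2: Midrank |d_i| (ties get averaged ranks).
ranks: |5|->6, |4|->4, |2|->2, |7|->8, |8|->9, |5|->6, |5|->6, |3|->3, |1|->1
Step 3: Attach original signs; sum ranks with positive sign and with negative sign.
W+ = 6 + 4 + 2 + 1 = 13
W- = 8 + 9 + 6 + 6 + 3 = 32
(Check: W+ + W- = 45 should equal n(n+1)/2 = 45.)
Step 4: Test statistic W = min(W+, W-) = 13.
Step 5: Ties in |d|, so use the tie-corrected normal approximation.
        E[W] = n(n+1)/4 = 9*10/4 = 22.5.
        Tie groups: |d|=5 (t=3); sum(t^3 - t) = 24.
        Var[W] = n(n+1)(2n+1)/24 - sum(t^3-t)/48 = 1710/24 - 24/48 = 70.75.
        z = (W - E[W]) / sqrt(Var[W]) = (13 - 22.5) / 8.4113 = -1.1294.
        Two-sided p = 2*Phi(z) = 0.258715.
Step 6: alpha = 0.1. fail to reject H0.

W+ = 13, W- = 32, W = min = 13, p = 0.258715, fail to reject H0.


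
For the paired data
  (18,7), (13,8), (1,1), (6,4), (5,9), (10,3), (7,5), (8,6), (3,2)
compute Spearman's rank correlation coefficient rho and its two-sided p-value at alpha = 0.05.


Step 1: Rank x and y separately (midranks; no ties here).
rank(x): 18->9, 13->8, 1->1, 6->4, 5->3, 10->7, 7->5, 8->6, 3->2
rank(y): 7->7, 8->8, 1->1, 4->4, 9->9, 3->3, 5->5, 6->6, 2->2
Step 2: d_i = R_x(i) - R_y(i); compute d_i^2.
  (9-7)^2=4, (8-8)^2=0, (1-1)^2=0, (4-4)^2=0, (3-9)^2=36, (7-3)^2=16, (5-5)^2=0, (6-6)^2=0, (2-2)^2=0
sum(d^2) = 56.
Step 3: rho = 1 - 6*56 / (9*(9^2 - 1)) = 1 - 336/720 = 0.533333.
Step 4: Under H0, t = rho * sqrt((n-2)/(1-rho^2)) = 1.6681 ~ t(7).
Step 5: Two-sided p-value from the t-distribution with 7 df = 0.139227.
Step 6: alpha = 0.05. fail to reject H0.

rho = 0.5333, p = 0.139227, fail to reject H0 at alpha = 0.05.


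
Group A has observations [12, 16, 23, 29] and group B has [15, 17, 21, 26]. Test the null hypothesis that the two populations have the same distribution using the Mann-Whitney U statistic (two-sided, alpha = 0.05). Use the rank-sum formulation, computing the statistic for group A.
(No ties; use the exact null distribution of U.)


Step 1: Combine and sort all 8 observations; assign midranks.
sorted (value, group): (12,X), (15,Y), (16,X), (17,Y), (21,Y), (23,X), (26,Y), (29,X)
ranks: 12->1, 15->2, 16->3, 17->4, 21->5, 23->6, 26->7, 29->8
Step 2: Rank sum for X: R1 = 1 + 3 + 6 + 8 = 18.
Step 3: U_X = R1 - n1(n1+1)/2 = 18 - 4*5/2 = 18 - 10 = 8.
       U_Y = n1*n2 - U_X = 16 - 8 = 8.
Step 4: No ties, so the exact null distribution of U (based on enumerating the C(8,4) = 70 equally likely rank assignments) gives the two-sided p-value.
Step 5: p-value = 1.000000; compare to alpha = 0.05. fail to reject H0.

U_X = 8, p = 1.000000, fail to reject H0 at alpha = 0.05.


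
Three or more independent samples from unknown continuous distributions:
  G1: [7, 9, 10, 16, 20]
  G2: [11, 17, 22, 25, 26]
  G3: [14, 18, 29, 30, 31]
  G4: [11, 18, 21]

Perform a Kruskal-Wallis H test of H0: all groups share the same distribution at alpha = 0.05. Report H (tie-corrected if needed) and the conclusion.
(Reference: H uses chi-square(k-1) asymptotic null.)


Step 1: Combine all N = 18 observations and assign midranks.
sorted (value, group, rank): (7,G1,1), (9,G1,2), (10,G1,3), (11,G2,4.5), (11,G4,4.5), (14,G3,6), (16,G1,7), (17,G2,8), (18,G3,9.5), (18,G4,9.5), (20,G1,11), (21,G4,12), (22,G2,13), (25,G2,14), (26,G2,15), (29,G3,16), (30,G3,17), (31,G3,18)
Step 2: Sum ranks within each group.
R_1 = 24 (n_1 = 5)
R_2 = 54.5 (n_2 = 5)
R_3 = 66.5 (n_3 = 5)
R_4 = 26 (n_4 = 3)
Step 3: H = 12/(N(N+1)) * sum(R_i^2/n_i) - 3(N+1)
     = 12/(18*19) * (24^2/5 + 54.5^2/5 + 66.5^2/5 + 26^2/3) - 3*19
     = 0.035088 * 1819.03 - 57
     = 6.825731.
Step 4: Ties present; correction factor C = 1 - 12/(18^3 - 18) = 0.997936. Corrected H = 6.825731 / 0.997936 = 6.839848.
Step 5: Under H0, H ~ chi^2(3); p-value = 0.077181.
Step 6: alpha = 0.05. fail to reject H0.

H = 6.8398, df = 3, p = 0.077181, fail to reject H0.
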